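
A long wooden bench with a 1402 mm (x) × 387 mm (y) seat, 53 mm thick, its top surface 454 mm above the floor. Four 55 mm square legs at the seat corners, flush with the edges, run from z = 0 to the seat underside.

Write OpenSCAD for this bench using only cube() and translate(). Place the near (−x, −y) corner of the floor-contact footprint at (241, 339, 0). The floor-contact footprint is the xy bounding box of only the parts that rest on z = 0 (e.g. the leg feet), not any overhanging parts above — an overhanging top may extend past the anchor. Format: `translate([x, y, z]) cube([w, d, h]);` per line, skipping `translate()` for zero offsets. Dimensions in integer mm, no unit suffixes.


// leg_h = 454 − 53 = 401
translate([241, 339, 401]) cube([1402, 387, 53]);
translate([241, 339, 0]) cube([55, 55, 401]);
translate([241, 671, 0]) cube([55, 55, 401]);
translate([1588, 339, 0]) cube([55, 55, 401]);
translate([1588, 671, 0]) cube([55, 55, 401]);


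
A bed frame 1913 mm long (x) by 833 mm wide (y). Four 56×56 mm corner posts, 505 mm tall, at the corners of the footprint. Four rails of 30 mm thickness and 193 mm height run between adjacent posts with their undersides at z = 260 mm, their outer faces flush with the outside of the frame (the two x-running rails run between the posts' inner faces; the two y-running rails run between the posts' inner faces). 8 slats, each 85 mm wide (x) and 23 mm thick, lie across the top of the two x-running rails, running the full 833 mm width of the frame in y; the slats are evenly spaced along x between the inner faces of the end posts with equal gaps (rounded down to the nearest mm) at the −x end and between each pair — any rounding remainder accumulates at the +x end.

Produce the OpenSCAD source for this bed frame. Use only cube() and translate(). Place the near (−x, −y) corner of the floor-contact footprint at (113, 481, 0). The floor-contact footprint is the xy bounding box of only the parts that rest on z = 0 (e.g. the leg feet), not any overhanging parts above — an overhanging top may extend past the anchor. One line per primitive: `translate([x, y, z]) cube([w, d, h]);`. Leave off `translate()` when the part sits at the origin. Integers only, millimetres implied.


translate([113, 481, 0]) cube([56, 56, 505]);
translate([113, 1258, 0]) cube([56, 56, 505]);
translate([1970, 481, 0]) cube([56, 56, 505]);
translate([1970, 1258, 0]) cube([56, 56, 505]);
translate([169, 481, 260]) cube([1801, 30, 193]);
translate([169, 1284, 260]) cube([1801, 30, 193]);
translate([113, 537, 260]) cube([30, 721, 193]);
translate([1996, 537, 260]) cube([30, 721, 193]);
translate([293, 481, 453]) cube([85, 833, 23]);
translate([502, 481, 453]) cube([85, 833, 23]);
translate([711, 481, 453]) cube([85, 833, 23]);
translate([920, 481, 453]) cube([85, 833, 23]);
translate([1129, 481, 453]) cube([85, 833, 23]);
translate([1338, 481, 453]) cube([85, 833, 23]);
translate([1547, 481, 453]) cube([85, 833, 23]);
translate([1756, 481, 453]) cube([85, 833, 23]);


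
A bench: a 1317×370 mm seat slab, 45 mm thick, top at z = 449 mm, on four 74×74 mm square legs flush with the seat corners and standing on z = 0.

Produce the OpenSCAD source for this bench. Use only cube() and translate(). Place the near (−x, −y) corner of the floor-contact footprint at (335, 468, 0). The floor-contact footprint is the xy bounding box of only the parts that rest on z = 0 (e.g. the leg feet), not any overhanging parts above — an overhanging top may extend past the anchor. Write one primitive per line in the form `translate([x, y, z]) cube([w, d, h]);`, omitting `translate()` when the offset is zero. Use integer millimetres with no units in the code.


translate([335, 468, 404]) cube([1317, 370, 45]);
translate([335, 468, 0]) cube([74, 74, 404]);
translate([335, 764, 0]) cube([74, 74, 404]);
translate([1578, 468, 0]) cube([74, 74, 404]);
translate([1578, 764, 0]) cube([74, 74, 404]);


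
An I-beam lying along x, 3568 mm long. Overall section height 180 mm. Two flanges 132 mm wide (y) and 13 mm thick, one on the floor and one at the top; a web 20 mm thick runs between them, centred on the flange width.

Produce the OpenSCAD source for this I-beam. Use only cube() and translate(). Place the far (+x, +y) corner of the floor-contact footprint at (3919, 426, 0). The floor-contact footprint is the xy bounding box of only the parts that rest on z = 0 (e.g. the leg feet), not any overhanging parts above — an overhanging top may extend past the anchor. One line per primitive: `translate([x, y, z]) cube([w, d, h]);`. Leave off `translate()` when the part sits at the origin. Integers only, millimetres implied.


translate([351, 294, 0]) cube([3568, 132, 13]);
translate([351, 350, 13]) cube([3568, 20, 154]);
translate([351, 294, 167]) cube([3568, 132, 13]);


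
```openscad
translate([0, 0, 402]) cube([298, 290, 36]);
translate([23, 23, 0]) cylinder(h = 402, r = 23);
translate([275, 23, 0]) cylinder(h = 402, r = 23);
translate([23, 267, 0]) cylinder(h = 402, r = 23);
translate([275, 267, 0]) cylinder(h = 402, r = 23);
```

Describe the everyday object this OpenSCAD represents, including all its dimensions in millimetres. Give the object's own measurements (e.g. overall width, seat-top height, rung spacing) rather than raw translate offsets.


A four-legged stool. The seat is a 298×290×36 mm slab whose top surface is at z = 438 mm; four round legs, each 46 mm in diameter, run from the floor (z = 0) to the underside of the seat, each leg's axis is inset half a diameter from the nearest pair of seat edges (so the leg's bounding box is flush with the corner).


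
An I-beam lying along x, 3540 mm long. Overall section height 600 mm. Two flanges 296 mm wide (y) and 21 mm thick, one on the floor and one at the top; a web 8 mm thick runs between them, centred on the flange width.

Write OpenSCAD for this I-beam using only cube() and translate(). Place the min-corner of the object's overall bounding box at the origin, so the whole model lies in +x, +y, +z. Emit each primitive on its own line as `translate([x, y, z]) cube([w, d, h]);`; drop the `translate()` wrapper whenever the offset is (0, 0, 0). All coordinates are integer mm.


cube([3540, 296, 21]);
translate([0, 144, 21]) cube([3540, 8, 558]);
translate([0, 0, 579]) cube([3540, 296, 21]);


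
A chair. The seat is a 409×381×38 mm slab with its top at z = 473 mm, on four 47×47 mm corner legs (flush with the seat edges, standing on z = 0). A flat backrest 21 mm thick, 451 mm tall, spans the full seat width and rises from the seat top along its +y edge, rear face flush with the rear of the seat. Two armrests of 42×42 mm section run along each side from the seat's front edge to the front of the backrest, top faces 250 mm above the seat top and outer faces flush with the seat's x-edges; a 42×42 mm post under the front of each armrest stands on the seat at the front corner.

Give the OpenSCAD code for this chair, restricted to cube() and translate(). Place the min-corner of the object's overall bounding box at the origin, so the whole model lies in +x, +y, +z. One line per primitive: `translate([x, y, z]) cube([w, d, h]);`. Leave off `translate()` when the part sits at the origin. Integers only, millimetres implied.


translate([0, 0, 435]) cube([409, 381, 38]);
cube([47, 47, 435]);
translate([362, 0, 0]) cube([47, 47, 435]);
translate([0, 334, 0]) cube([47, 47, 435]);
translate([362, 334, 0]) cube([47, 47, 435]);
translate([0, 360, 473]) cube([409, 21, 451]);
translate([0, 0, 681]) cube([42, 360, 42]);
translate([367, 0, 681]) cube([42, 360, 42]);
translate([0, 0, 473]) cube([42, 42, 208]);
translate([367, 0, 473]) cube([42, 42, 208]);


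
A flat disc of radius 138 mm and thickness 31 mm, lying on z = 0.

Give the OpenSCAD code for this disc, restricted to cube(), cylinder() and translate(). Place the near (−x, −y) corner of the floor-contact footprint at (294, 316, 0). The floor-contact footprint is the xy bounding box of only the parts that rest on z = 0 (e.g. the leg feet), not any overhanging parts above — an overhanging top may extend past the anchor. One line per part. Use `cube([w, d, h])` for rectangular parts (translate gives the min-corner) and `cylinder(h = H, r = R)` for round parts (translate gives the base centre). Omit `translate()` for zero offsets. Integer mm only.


translate([432, 454, 0]) cylinder(h = 31, r = 138);


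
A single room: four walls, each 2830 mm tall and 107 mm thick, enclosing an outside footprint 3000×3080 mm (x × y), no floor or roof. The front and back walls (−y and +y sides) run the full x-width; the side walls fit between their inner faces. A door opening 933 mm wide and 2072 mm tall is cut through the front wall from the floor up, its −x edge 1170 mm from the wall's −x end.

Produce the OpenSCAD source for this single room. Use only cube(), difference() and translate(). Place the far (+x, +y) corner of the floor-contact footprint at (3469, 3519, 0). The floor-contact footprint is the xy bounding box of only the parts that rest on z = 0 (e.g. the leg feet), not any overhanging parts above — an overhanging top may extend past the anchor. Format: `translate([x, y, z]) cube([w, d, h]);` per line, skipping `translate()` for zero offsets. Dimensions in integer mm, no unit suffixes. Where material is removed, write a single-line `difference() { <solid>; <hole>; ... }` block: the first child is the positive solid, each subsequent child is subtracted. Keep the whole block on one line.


difference() { translate([469, 439, 0]) cube([3000, 107, 2830]); translate([1639, 439, 0]) cube([933, 107, 2072]); }
translate([469, 3412, 0]) cube([3000, 107, 2830]);
translate([469, 546, 0]) cube([107, 2866, 2830]);
translate([3362, 546, 0]) cube([107, 2866, 2830]);


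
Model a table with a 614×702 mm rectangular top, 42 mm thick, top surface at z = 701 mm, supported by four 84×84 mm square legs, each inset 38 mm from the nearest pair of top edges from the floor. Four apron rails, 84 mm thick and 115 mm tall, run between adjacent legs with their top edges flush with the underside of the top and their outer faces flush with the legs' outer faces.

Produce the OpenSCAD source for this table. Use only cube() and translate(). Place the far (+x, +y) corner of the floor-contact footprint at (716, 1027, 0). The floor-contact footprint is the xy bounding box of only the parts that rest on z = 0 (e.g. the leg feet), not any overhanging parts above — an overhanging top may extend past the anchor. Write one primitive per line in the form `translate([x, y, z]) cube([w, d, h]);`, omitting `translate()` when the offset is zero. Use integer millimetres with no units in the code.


translate([140, 363, 659]) cube([614, 702, 42]);
translate([178, 401, 0]) cube([84, 84, 659]);
translate([632, 401, 0]) cube([84, 84, 659]);
translate([178, 943, 0]) cube([84, 84, 659]);
translate([632, 943, 0]) cube([84, 84, 659]);
translate([262, 401, 544]) cube([370, 84, 115]);
translate([262, 943, 544]) cube([370, 84, 115]);
translate([178, 485, 544]) cube([84, 458, 115]);
translate([632, 485, 544]) cube([84, 458, 115]);


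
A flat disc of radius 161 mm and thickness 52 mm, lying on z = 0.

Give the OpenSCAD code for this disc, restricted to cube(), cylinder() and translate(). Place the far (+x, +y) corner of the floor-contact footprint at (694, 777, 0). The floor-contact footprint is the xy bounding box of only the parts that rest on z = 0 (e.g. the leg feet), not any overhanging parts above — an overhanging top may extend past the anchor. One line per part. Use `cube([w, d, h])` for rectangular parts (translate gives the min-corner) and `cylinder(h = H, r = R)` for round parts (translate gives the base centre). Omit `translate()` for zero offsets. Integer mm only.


translate([533, 616, 0]) cylinder(h = 52, r = 161);


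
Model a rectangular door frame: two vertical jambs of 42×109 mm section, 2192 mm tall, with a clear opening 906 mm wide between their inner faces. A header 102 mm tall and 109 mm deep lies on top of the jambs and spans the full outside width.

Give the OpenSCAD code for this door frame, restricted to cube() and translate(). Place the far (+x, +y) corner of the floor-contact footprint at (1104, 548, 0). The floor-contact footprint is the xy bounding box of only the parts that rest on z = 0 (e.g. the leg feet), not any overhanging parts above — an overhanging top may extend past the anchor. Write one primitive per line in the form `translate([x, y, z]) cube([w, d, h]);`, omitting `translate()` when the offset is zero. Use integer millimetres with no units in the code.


translate([114, 439, 0]) cube([42, 109, 2192]);
translate([1062, 439, 0]) cube([42, 109, 2192]);
translate([114, 439, 2192]) cube([990, 109, 102]);


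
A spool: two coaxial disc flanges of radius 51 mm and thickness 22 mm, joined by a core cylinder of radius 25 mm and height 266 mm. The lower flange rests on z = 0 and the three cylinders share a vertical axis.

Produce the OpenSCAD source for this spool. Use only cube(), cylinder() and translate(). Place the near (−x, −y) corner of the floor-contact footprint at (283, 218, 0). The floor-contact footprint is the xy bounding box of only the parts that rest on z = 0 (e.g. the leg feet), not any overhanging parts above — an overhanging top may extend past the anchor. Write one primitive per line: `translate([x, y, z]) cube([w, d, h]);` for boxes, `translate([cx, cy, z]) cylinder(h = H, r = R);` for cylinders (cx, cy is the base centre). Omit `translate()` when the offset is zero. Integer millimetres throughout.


translate([334, 269, 0]) cylinder(h = 22, r = 51);
translate([334, 269, 22]) cylinder(h = 266, r = 25);
translate([334, 269, 288]) cylinder(h = 22, r = 51);


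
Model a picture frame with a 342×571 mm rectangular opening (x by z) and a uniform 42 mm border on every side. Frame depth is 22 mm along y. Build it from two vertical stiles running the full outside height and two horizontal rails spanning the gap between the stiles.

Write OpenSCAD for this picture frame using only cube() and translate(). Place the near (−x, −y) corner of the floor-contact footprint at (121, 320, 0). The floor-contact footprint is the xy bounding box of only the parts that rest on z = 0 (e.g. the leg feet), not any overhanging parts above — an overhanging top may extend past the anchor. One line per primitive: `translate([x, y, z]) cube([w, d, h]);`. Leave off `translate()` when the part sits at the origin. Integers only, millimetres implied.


translate([121, 320, 0]) cube([42, 22, 655]);
translate([505, 320, 0]) cube([42, 22, 655]);
translate([163, 320, 0]) cube([342, 22, 42]);
translate([163, 320, 613]) cube([342, 22, 42]);


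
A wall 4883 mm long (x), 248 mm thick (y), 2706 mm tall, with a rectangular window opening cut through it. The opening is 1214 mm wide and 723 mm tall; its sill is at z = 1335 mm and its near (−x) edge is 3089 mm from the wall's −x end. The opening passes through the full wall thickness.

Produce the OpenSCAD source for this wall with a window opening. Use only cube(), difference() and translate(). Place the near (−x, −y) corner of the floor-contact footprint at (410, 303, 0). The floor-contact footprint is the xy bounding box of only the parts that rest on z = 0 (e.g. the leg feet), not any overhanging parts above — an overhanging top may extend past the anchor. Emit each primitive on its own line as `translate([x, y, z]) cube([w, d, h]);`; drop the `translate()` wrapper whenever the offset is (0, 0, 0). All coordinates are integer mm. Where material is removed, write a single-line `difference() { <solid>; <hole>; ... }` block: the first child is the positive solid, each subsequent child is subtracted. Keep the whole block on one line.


difference() { translate([410, 303, 0]) cube([4883, 248, 2706]); translate([3499, 303, 1335]) cube([1214, 248, 723]); }


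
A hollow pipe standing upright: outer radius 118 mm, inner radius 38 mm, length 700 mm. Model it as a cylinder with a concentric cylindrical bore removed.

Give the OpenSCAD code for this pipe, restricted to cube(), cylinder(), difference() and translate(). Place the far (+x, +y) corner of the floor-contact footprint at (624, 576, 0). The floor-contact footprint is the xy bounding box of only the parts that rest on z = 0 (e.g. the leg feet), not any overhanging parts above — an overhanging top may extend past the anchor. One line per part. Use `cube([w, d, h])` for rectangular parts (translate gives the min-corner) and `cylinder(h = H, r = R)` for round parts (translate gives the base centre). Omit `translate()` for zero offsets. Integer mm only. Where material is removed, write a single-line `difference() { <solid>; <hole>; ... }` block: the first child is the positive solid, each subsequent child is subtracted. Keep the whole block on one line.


difference() { translate([506, 458, 0]) cylinder(h = 700, r = 118); translate([506, 458, 0]) cylinder(h = 700, r = 38); }


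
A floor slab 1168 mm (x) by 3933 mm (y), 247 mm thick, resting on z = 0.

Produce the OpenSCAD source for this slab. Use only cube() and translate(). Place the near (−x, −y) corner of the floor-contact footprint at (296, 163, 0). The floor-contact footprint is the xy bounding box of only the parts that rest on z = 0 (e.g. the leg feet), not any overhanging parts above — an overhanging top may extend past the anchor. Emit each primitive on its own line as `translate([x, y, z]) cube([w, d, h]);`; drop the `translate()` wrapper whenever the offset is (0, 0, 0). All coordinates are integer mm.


translate([296, 163, 0]) cube([1168, 3933, 247]);


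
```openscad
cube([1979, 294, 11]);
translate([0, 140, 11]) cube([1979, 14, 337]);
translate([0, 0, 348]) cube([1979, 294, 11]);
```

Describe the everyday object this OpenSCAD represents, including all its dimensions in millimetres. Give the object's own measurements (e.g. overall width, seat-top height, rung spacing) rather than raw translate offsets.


An I-beam lying along x, 1979 mm long. Overall section height 359 mm. Two flanges 294 mm wide (y) and 11 mm thick, one on the floor and one at the top; a web 14 mm thick runs between them, centred on the flange width.


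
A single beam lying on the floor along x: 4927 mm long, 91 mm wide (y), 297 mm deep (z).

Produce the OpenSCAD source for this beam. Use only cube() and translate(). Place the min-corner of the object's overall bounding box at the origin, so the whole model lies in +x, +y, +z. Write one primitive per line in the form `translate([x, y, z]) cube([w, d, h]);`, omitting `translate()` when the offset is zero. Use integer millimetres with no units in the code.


cube([4927, 91, 297]);


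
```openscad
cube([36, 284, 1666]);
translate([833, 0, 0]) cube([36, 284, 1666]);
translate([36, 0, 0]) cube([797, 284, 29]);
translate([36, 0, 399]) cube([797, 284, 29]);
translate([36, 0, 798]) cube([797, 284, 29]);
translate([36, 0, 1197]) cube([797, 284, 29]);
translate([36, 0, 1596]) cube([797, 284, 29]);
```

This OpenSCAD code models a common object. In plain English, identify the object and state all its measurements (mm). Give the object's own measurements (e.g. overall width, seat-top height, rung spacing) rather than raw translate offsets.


An open bookshelf. Two side panels, each 36 mm thick, 284 mm deep and 1666 mm tall, stand 869 mm apart (outside-to-outside). Between them sit 5 shelves, each 29 mm thick and 284 mm deep, spanning the full gap between the sides. The bottom shelf rests on the floor (its underside at z = 0) and the clear gap between one shelf's top and the next shelf's underside is 370 mm.


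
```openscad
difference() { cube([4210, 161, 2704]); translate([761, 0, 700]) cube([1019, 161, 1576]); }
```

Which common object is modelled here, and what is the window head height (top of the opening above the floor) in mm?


A wall with a window opening. The window head height is 2276 mm.

A wall with a rectangular opening subtracted — a window. Sill at z = 700, opening 1576 mm tall, so the head is at 700 + 1576 = 2276 mm.


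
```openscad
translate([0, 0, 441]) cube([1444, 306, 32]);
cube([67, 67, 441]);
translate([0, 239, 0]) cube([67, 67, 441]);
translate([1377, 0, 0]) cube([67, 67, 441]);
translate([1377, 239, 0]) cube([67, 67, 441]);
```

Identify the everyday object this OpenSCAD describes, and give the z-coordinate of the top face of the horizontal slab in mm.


A bench. The seat-top height is 473 mm.

A long slab on four corner posts — a bench. The slab sits at z = 441 with thickness 32, so the top is 441 + 32 = 473 mm.


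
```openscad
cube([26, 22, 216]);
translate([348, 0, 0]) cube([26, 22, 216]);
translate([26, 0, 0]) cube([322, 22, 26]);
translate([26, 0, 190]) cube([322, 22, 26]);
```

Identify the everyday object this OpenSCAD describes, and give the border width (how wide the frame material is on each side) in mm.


A picture frame. The border width is 26 mm.

Four thin pieces enclosing a rectangular opening — a picture frame. The two full-height stiles are 216 mm tall; the top rail sits at z = 190 and is 26 mm tall, so the border above the opening is 216 − 190 = 26 mm, matching the stile x-width.


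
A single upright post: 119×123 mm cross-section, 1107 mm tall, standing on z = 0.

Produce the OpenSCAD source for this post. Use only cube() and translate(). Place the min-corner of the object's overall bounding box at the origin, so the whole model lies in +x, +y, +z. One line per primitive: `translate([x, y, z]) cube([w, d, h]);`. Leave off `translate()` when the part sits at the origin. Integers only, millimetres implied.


cube([119, 123, 1107]);


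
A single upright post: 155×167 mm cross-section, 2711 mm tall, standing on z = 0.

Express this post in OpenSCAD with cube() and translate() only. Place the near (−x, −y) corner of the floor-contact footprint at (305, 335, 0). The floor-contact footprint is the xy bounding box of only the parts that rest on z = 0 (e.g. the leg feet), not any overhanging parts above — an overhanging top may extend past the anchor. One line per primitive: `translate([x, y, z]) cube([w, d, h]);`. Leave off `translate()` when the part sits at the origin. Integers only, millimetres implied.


translate([305, 335, 0]) cube([155, 167, 2711]);


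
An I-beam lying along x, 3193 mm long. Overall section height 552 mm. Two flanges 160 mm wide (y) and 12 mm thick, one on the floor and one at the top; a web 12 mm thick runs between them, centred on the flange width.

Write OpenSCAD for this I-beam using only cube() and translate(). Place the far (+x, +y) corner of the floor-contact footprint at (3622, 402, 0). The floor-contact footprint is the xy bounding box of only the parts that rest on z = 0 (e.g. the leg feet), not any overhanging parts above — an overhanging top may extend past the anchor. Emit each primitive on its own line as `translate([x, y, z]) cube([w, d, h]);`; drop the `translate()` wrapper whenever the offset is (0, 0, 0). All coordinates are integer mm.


translate([429, 242, 0]) cube([3193, 160, 12]);
translate([429, 316, 12]) cube([3193, 12, 528]);
translate([429, 242, 540]) cube([3193, 160, 12]);


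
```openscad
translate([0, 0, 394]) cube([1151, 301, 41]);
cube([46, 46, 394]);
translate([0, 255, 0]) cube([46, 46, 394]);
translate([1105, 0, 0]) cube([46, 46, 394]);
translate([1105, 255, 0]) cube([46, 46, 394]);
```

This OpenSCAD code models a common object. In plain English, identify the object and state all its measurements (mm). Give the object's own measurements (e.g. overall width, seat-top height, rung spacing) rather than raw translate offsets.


A bench: a 1151×301 mm seat slab, 41 mm thick, top at z = 435 mm, on four 46×46 mm square legs flush with the seat corners and standing on z = 0.


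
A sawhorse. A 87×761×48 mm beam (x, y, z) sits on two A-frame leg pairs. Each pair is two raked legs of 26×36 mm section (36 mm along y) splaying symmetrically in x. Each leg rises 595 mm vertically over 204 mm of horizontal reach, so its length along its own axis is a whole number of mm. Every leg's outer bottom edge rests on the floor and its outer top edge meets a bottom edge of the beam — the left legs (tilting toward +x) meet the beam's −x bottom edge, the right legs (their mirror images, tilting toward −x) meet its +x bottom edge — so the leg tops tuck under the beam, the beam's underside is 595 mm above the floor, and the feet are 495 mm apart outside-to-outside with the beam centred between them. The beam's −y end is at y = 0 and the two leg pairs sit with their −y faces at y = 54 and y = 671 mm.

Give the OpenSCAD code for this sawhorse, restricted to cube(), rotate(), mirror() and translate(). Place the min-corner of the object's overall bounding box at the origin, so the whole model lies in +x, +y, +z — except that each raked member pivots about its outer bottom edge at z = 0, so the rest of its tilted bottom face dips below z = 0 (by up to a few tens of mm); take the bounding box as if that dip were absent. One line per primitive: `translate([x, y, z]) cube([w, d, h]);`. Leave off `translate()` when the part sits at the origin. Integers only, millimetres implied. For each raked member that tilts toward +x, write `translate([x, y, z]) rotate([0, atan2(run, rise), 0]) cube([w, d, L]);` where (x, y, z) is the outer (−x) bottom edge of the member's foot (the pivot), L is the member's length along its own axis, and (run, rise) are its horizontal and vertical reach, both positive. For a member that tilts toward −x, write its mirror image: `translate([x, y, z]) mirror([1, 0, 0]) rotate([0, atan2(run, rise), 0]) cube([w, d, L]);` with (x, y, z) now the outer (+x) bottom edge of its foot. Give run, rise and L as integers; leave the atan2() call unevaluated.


translate([204, 0, 595]) cube([87, 761, 48]);
translate([0, 54, 0]) rotate([0, atan2(204, 595), 0]) cube([26, 36, 629]);
translate([495, 54, 0]) mirror([1, 0, 0]) rotate([0, atan2(204, 595), 0]) cube([26, 36, 629]);
translate([0, 671, 0]) rotate([0, atan2(204, 595), 0]) cube([26, 36, 629]);
translate([495, 671, 0]) mirror([1, 0, 0]) rotate([0, atan2(204, 595), 0]) cube([26, 36, 629]);


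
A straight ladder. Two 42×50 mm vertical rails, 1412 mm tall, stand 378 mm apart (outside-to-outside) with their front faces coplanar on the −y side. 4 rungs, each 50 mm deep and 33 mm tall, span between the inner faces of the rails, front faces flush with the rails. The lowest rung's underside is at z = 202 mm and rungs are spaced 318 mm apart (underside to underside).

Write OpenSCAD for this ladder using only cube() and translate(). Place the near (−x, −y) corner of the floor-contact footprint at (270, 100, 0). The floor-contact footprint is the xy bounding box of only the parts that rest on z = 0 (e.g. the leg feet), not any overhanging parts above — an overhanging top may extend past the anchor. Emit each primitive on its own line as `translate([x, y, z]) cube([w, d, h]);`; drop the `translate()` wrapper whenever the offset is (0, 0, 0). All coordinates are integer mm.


translate([270, 100, 0]) cube([42, 50, 1412]);
translate([606, 100, 0]) cube([42, 50, 1412]);
translate([312, 100, 202]) cube([294, 50, 33]);
translate([312, 100, 520]) cube([294, 50, 33]);
translate([312, 100, 838]) cube([294, 50, 33]);
translate([312, 100, 1156]) cube([294, 50, 33]);


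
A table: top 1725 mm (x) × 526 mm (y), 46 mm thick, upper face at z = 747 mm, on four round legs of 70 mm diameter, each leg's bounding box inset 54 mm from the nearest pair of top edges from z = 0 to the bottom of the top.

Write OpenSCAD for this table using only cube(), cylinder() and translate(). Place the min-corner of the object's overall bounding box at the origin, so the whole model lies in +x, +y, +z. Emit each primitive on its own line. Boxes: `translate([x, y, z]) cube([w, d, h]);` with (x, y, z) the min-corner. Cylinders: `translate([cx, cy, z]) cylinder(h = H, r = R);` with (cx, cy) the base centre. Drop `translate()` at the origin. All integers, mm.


translate([0, 0, 701]) cube([1725, 526, 46]);
translate([89, 89, 0]) cylinder(h = 701, r = 35);
translate([1636, 89, 0]) cylinder(h = 701, r = 35);
translate([89, 437, 0]) cylinder(h = 701, r = 35);
translate([1636, 437, 0]) cylinder(h = 701, r = 35);


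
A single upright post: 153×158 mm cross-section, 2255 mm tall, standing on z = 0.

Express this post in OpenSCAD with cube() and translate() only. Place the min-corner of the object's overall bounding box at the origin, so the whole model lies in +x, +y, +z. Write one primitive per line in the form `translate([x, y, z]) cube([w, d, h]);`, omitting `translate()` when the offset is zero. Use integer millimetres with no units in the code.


cube([153, 158, 2255]);


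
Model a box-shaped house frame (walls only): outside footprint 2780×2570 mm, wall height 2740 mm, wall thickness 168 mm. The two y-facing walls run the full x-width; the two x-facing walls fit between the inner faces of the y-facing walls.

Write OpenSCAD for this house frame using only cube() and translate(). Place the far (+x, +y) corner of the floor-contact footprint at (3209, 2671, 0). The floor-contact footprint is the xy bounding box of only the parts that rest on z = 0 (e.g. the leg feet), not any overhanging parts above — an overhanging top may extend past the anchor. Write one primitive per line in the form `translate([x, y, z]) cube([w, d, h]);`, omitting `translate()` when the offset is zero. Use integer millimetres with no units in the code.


translate([429, 101, 0]) cube([2780, 168, 2740]);
translate([429, 2503, 0]) cube([2780, 168, 2740]);
translate([429, 269, 0]) cube([168, 2234, 2740]);
translate([3041, 269, 0]) cube([168, 2234, 2740]);


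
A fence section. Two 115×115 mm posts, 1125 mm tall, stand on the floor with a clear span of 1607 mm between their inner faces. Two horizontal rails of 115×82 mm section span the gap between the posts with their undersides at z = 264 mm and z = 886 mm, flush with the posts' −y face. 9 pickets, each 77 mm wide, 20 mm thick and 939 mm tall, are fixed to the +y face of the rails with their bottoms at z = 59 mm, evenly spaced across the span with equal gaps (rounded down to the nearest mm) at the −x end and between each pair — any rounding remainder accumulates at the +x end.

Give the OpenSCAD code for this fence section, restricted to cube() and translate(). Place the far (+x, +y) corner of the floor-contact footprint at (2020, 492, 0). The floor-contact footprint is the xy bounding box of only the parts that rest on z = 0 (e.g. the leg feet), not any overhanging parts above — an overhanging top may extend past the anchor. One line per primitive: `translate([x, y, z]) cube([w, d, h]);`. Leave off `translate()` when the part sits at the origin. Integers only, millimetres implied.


translate([183, 377, 0]) cube([115, 115, 1125]);
translate([1905, 377, 0]) cube([115, 115, 1125]);
translate([298, 377, 264]) cube([1607, 115, 82]);
translate([298, 377, 886]) cube([1607, 115, 82]);
translate([389, 492, 59]) cube([77, 20, 939]);
translate([557, 492, 59]) cube([77, 20, 939]);
translate([725, 492, 59]) cube([77, 20, 939]);
translate([893, 492, 59]) cube([77, 20, 939]);
translate([1061, 492, 59]) cube([77, 20, 939]);
translate([1229, 492, 59]) cube([77, 20, 939]);
translate([1397, 492, 59]) cube([77, 20, 939]);
translate([1565, 492, 59]) cube([77, 20, 939]);
translate([1733, 492, 59]) cube([77, 20, 939]);


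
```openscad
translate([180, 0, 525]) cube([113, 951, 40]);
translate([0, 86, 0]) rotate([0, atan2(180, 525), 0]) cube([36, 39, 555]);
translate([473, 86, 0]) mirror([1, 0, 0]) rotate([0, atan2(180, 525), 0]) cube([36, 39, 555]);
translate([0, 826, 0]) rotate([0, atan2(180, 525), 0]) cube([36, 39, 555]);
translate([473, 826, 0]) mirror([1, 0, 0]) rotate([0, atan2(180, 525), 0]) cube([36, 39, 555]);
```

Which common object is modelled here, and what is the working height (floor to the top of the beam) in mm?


A sawhorse. The overall height is 565 mm.

A beam across two mirrored pairs of raked legs — a sawhorse. The beam's underside is at z = 525 (matching the legs' vertical rise in atan2(180, 525)) and the beam is 40 mm tall, so its top is at 525 + 40 = 565 mm. The raked legs top out at the beam's underside, so that is the highest point.


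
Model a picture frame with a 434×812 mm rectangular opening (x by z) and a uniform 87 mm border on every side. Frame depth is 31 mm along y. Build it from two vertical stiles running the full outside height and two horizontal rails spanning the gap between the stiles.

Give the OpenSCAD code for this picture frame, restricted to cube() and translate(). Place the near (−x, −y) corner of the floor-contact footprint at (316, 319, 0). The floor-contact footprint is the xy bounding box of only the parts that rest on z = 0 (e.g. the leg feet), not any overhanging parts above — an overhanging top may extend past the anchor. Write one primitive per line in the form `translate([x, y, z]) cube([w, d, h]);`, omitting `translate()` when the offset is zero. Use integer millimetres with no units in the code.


translate([316, 319, 0]) cube([87, 31, 986]);
translate([837, 319, 0]) cube([87, 31, 986]);
translate([403, 319, 0]) cube([434, 31, 87]);
translate([403, 319, 899]) cube([434, 31, 87]);


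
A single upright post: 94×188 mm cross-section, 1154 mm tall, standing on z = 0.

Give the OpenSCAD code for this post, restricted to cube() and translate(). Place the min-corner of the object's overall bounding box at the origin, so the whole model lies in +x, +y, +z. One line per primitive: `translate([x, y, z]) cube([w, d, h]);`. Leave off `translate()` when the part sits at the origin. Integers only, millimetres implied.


cube([94, 188, 1154]);


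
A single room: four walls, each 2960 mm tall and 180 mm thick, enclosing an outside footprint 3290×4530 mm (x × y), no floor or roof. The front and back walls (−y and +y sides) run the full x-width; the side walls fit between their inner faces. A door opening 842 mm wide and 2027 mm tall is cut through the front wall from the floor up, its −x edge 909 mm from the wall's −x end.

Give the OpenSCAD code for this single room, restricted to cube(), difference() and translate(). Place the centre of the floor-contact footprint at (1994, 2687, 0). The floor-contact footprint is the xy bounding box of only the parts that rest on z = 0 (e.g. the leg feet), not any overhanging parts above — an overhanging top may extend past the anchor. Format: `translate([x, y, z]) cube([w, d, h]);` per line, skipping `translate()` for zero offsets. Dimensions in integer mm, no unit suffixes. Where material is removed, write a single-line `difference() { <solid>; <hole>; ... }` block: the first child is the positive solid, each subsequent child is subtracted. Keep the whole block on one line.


difference() { translate([349, 422, 0]) cube([3290, 180, 2960]); translate([1258, 422, 0]) cube([842, 180, 2027]); }
translate([349, 4772, 0]) cube([3290, 180, 2960]);
translate([349, 602, 0]) cube([180, 4170, 2960]);
translate([3459, 602, 0]) cube([180, 4170, 2960]);


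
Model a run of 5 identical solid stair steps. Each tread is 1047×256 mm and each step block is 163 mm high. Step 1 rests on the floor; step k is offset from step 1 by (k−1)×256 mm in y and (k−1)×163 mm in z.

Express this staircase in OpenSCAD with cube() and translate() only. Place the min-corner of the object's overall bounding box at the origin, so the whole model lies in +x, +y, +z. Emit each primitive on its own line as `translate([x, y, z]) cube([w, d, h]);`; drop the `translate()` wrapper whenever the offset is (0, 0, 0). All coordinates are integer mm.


cube([1047, 256, 163]);
translate([0, 256, 163]) cube([1047, 256, 163]);
translate([0, 512, 326]) cube([1047, 256, 163]);
translate([0, 768, 489]) cube([1047, 256, 163]);
translate([0, 1024, 652]) cube([1047, 256, 163]);


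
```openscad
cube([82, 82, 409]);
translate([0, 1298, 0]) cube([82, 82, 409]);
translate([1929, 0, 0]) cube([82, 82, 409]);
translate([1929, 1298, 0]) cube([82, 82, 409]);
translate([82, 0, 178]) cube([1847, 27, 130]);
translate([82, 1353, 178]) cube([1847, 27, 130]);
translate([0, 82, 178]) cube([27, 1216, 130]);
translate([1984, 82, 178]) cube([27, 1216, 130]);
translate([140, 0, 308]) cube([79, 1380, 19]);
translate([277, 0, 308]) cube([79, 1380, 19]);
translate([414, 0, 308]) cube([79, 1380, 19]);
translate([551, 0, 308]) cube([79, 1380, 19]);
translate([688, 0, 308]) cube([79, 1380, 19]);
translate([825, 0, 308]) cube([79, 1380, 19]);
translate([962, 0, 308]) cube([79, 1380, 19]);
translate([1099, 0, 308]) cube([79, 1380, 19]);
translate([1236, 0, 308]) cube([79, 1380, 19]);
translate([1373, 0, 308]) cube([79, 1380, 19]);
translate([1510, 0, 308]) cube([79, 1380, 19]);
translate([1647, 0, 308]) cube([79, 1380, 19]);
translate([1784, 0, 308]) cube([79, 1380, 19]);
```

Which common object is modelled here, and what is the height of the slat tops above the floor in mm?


A bed frame. The slat-top height is 327 mm.

Four posts, four rails, and a row of slats — a bed frame. Slats sit on the rails at z = 178 + 130 = 308; with slat thickness 19, the top is 327 mm.


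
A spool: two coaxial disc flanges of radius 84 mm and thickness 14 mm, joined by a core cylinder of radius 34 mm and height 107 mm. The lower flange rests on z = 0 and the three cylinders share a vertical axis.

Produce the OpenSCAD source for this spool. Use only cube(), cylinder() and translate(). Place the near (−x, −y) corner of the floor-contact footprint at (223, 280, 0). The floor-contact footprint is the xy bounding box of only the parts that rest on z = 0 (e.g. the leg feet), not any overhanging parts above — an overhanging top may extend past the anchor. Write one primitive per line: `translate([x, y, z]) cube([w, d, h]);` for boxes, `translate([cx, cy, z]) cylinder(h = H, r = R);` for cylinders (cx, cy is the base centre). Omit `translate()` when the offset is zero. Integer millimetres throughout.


translate([307, 364, 0]) cylinder(h = 14, r = 84);
translate([307, 364, 14]) cylinder(h = 107, r = 34);
translate([307, 364, 121]) cylinder(h = 14, r = 84);


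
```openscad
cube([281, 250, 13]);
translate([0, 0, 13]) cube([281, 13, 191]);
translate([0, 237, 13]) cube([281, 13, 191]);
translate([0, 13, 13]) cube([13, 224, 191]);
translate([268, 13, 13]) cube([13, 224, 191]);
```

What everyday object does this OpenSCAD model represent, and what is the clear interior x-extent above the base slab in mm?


An open box. The internal width is 255 mm.

A 281×250 base slab with four walls standing on it — an open box. The base is 281 mm wide and the walls are 13 mm thick, so the internal width is 281 − 2 × 13 = 255 mm.


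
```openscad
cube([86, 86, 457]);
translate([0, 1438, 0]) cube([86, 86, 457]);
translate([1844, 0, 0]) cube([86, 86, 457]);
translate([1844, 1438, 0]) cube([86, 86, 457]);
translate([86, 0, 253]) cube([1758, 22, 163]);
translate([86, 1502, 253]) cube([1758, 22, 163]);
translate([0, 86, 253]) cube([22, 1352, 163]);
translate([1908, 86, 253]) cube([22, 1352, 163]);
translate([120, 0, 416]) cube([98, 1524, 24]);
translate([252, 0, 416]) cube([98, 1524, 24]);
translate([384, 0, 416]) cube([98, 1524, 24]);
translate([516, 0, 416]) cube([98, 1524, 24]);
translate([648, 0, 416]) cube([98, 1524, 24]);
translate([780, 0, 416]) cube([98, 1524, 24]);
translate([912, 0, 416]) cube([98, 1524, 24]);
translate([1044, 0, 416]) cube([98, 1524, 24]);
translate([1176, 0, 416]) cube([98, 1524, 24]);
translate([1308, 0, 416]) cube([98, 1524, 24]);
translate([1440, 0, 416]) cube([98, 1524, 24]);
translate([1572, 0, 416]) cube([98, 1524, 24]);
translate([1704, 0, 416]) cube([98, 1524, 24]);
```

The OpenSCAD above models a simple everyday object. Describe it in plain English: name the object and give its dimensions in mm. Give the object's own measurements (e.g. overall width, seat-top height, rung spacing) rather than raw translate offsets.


A bed frame 1930 mm long (x) by 1524 mm wide (y). Four 86×86 mm corner posts, 457 mm tall, at the corners of the footprint. Four rails of 22 mm thickness and 163 mm height run between adjacent posts with their undersides at z = 253 mm, their outer faces flush with the outside of the frame (the two x-running rails run between the posts' inner faces; the two y-running rails run between the posts' inner faces). 13 slats, each 98 mm wide (x) and 24 mm thick, lie across the top of the two x-running rails, running the full 1524 mm width of the frame in y; along x they sit between the end posts with a 34 mm gap after the −x posts and between neighbouring slats, leaving 42 mm before the +x posts.
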